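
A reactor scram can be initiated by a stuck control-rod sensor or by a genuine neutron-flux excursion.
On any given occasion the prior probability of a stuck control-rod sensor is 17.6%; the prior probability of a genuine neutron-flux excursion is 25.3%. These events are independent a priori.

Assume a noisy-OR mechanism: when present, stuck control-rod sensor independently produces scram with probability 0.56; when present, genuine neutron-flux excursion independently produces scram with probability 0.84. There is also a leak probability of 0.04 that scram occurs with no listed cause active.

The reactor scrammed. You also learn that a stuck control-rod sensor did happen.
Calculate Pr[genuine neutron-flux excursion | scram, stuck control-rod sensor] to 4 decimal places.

Under noisy-OR, P(scram | causes) = 1 − (1−0.04)·∏(1−qᵢ) over the active causes.
P(scram | stuck control-rod sensor) = 0.5776×0.747 + 0.932416×0.253 = 0.431467 + 0.235901 = 0.667368
The genuine neutron-flux excursion-present share is 0.932416×0.253 = 0.235901.
P(genuine neutron-flux excursion | scram, stuck control-rod sensor) = 0.235901 / 0.667368 ≈ 0.3535

Pr[genuine neutron-flux excursion | scram, stuck control-rod sensor] ≈ 0.3535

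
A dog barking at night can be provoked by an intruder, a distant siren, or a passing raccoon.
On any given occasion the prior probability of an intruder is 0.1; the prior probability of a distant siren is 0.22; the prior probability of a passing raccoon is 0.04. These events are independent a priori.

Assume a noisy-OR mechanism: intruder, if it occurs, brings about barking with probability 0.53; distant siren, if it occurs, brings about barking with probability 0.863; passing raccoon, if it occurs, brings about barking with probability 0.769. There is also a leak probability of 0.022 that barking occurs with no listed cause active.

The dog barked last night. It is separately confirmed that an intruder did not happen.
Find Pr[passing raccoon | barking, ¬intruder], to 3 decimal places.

Under noisy-OR, P(barking | causes) = 1 − (1−0.022)·∏(1−qᵢ) over the active causes.
Enumerate the 4 (distant siren, passing raccoon) configurations and weight by the priors:
  P(barking | ¬intruder) = 0.022×0.78×0.96 + 0.774082×0.78×0.04 + 0.866014×0.22×0.96 + 0.969049×0.22×0.04
        = 0.016474 + 0.024151 + 0.182902 + 0.008528 = 0.232055
The terms with passing raccoon present sum to 0.032679, so
  P(passing raccoon | barking, ¬intruder) = 0.032679 / 0.232055 ≈ 0.141

Pr[passing raccoon | barking, ¬intruder] ≈ 0.141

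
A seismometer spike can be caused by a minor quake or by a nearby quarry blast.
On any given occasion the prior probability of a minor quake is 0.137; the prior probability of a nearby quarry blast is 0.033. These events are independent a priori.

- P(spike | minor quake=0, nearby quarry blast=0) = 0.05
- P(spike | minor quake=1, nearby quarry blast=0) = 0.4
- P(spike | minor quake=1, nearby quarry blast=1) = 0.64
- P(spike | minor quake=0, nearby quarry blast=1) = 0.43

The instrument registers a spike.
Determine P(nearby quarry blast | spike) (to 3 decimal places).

P(nearby quarry blast | spike) ≈ 0.138

P(spike) = 0.05·0.863·0.967 + 0.43·0.863·0.033 + 0.4·0.137·0.967 + 0.64·0.137·0.033 = 0.041726 + 0.012246 + 0.052992 + 0.002893 = 0.109857
Restricting to configurations with nearby quarry blast present: 0.012246 + 0.002893 = 0.015139.
So P(nearby quarry blast | spike) = 0.015139/0.109857 ≈ 0.138.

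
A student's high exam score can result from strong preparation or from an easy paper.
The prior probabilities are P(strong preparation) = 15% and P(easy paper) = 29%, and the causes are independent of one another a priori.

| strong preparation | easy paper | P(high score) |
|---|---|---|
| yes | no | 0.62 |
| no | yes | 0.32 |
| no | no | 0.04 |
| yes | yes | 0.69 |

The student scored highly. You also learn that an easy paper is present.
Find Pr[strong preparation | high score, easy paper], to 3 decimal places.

P(high score | easy paper) = 0.32×0.85 + 0.69×0.15 = 0.272000 + 0.103500 = 0.375500
The strong preparation-present share is 0.69×0.15 = 0.103500.
P(strong preparation | high score, easy paper) = 0.103500 / 0.375500 ≈ 0.276

Pr[strong preparation | high score, easy paper] ≈ 0.276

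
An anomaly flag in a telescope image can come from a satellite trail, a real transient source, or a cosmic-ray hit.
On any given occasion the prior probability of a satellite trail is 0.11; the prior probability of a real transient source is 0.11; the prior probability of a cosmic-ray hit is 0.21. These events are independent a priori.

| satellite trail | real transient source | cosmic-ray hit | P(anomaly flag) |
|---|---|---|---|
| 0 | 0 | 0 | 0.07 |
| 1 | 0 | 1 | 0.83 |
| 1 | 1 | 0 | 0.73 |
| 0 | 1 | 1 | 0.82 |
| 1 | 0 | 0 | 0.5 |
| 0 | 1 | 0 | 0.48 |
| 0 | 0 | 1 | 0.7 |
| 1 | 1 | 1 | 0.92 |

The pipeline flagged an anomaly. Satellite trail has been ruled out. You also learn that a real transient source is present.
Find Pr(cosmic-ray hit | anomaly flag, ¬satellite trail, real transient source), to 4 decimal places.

Sum P(anomaly flag|·) weighted by the priors over both values of cosmic-ray hit:
  P(anomaly flag | ¬satellite trail, real transient source) = 0.48*0.79 + 0.82*0.21
        = 0.379200 + 0.172200 = 0.551400
Configurations with cosmic-ray hit contribute 0.172200, so
  P(cosmic-ray hit | anomaly flag, ¬satellite trail, real transient source) = 0.172200 / 0.551400 ≈ 0.3123

Pr(cosmic-ray hit | anomaly flag, ¬satellite trail, real transient source) ≈ 0.3123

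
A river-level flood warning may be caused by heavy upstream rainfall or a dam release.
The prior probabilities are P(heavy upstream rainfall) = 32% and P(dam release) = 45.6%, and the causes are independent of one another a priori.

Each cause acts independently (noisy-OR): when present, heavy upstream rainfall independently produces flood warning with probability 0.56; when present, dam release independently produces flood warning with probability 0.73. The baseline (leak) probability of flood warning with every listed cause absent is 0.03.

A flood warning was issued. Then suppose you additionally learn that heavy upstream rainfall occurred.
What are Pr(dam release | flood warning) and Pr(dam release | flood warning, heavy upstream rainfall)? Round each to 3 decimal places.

Pr(dam release | flood warning) ≈ 0.764; Pr(dam release | flood warning, heavy upstream rainfall) ≈ 0.564

Under noisy-OR, P(flood warning | causes) = 1 − (1−0.03)·∏(1−qᵢ) over the active causes.
Numerator (weight on configurations with dam release): 0.228870 + 0.129105 = 0.357975
The normalizing constant is 0.03*0.68*0.544 + 0.7381*0.68*0.456 + 0.5732*0.32*0.544 + 0.884764*0.32*0.456 = 0.468856
Posterior = 0.357975 / 0.468856 ≈ 0.764

Now also conditioning on heavy upstream rainfall=true:
P(flood warning | heavy upstream rainfall) = 0.5732×0.544 + 0.884764×0.456 = 0.311821 + 0.403452 = 0.715273
Restricting to configurations with dam release present: 0.884764×0.456 = 0.403452.
So P(dam release | flood warning, heavy upstream rainfall) = 0.403452/0.715273 ≈ 0.564.
— heavy upstream rainfall explains away the evidence for dam release.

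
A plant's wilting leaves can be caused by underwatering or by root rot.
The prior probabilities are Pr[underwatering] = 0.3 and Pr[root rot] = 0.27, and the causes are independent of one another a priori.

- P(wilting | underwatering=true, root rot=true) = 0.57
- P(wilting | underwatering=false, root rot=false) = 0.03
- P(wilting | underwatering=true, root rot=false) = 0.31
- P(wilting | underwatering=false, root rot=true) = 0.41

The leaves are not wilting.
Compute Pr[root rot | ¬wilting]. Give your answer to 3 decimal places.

Pr[root rot | ¬wilting] ≈ 0.185

For the numerator, keep only root rot=true terms: 0.111510 + 0.034830 = 0.146340
The normalizing constant is 0.97*0.7*0.73 + 0.59*0.7*0.27 + 0.69*0.3*0.73 + 0.43*0.3*0.27 = 0.793120
Posterior = 0.146340 / 0.793120 ≈ 0.185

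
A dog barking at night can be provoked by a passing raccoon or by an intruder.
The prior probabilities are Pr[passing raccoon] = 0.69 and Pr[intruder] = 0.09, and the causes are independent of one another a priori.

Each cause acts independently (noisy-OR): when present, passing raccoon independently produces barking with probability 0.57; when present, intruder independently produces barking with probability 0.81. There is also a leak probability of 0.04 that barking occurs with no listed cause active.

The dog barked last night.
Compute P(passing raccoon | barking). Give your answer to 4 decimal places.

P(passing raccoon | barking) ≈ 0.9259

Under noisy-OR, P(barking | causes) = 1 − (1−0.04)·∏(1−qᵢ) over the active causes.
Numerator (weight on configurations with passing raccoon): 0.368703 + 0.057229 = 0.425932
The normalizing constant is 0.04×0.31×0.91 + 0.8176×0.31×0.09 + 0.5872×0.69×0.91 + 0.921568×0.69×0.09 = 0.460027
P(passing raccoon | barking) = 0.425932/0.460027 ≈ 0.9259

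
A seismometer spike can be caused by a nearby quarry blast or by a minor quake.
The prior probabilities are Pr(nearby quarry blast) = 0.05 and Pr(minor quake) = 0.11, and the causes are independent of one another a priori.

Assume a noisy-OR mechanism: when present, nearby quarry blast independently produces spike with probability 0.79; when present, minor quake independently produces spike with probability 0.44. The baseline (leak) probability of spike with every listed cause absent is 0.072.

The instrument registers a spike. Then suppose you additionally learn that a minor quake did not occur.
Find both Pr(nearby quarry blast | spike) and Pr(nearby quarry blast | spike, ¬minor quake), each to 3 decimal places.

Pr(nearby quarry blast | spike) ≈ 0.268; Pr(nearby quarry blast | spike, ¬minor quake) ≈ 0.370

Under noisy-OR, P(spike | causes) = 1 − (1−0.072)·∏(1−qᵢ) over the active causes.
By total probability over the 4 (nearby quarry blast, minor quake) configurations:
  P(spike) = 0.072×0.95×0.89 + 0.48032×0.95×0.11 + 0.80512×0.05×0.89 + 0.890867×0.05×0.11
        = 0.060876 + 0.050193 + 0.035828 + 0.004900 = 0.151797
The terms with nearby quarry blast present sum to 0.040728, so
  P(nearby quarry blast | spike) = 0.040728 / 0.151797 ≈ 0.268

With the extra evidence:
P(spike | ¬minor quake) = 0.072×0.95 + 0.80512×0.05 = 0.068400 + 0.040256 = 0.108656
The nearby quarry blast-present share is 0.80512×0.05 = 0.040256.
P(nearby quarry blast | spike, ¬minor quake) = 0.040256 / 0.108656 ≈ 0.370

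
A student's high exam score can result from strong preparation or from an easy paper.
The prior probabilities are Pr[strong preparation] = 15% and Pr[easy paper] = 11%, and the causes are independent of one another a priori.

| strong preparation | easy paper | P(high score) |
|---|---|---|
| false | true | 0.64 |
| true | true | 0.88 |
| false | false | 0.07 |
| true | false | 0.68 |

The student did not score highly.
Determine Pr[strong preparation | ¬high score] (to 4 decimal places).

Pr[strong preparation | ¬high score] ≈ 0.0572

For the numerator, keep only strong preparation=true terms: 0.042720 + 0.001980 = 0.044700
The normalizing constant is 0.93*0.85*0.89 + 0.36*0.85*0.11 + 0.32*0.15*0.89 + 0.12*0.15*0.11 = 0.781905
P(strong preparation | ¬high score) = 0.044700/0.781905 ≈ 0.0572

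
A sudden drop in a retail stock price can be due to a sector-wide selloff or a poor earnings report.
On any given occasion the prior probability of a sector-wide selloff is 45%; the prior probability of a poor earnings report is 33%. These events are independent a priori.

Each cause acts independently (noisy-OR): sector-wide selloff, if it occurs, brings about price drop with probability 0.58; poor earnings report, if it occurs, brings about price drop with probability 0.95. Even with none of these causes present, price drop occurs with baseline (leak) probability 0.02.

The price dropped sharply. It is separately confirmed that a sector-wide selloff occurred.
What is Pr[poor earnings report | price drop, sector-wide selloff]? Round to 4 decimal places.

Under noisy-OR, P(price drop | causes) = 1 − (1−0.02)·∏(1−qᵢ) over the active causes.
P(price drop | sector-wide selloff) = 0.5884·0.67 + 0.97942·0.33 = 0.394228 + 0.323209 = 0.717437
Restricting to configurations with poor earnings report present: 0.97942·0.33 = 0.323209.
So P(poor earnings report | price drop, sector-wide selloff) = 0.323209/0.717437 ≈ 0.4505.

Pr[poor earnings report | price drop, sector-wide selloff] ≈ 0.4505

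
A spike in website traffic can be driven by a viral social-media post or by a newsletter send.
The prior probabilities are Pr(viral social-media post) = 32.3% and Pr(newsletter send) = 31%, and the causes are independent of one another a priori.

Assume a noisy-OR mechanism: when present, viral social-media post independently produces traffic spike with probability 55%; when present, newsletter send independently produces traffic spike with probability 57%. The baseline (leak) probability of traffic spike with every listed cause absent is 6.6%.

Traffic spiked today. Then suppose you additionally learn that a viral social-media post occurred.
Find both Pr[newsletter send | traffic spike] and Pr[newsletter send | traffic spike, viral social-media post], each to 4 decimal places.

Under noisy-OR, P(traffic spike | causes) = 1 − (1−0.066)·∏(1−qᵢ) over the active causes.
Numerator (weight on configurations with newsletter send): 0.125582 + 0.082034 = 0.207616
The normalizing constant is 0.066·0.677·0.69 + 0.59838·0.677·0.31 + 0.5797·0.323·0.69 + 0.819271·0.323·0.31 = 0.367645
Posterior = 0.207616 / 0.367645 ≈ 0.5647

Now also conditioning on viral social-media post=true:
P(traffic spike | viral social-media post) = 0.5797*0.69 + 0.819271*0.31 = 0.399993 + 0.253974 = 0.653967
Of this, 0.253974 comes from 0.819271*0.31 (the newsletter send=true cases).
So P(newsletter send | traffic spike, viral social-media post) = 0.253974/0.653967 ≈ 0.3884.

Pr[newsletter send | traffic spike] ≈ 0.5647; Pr[newsletter send | traffic spike, viral social-media post] ≈ 0.3884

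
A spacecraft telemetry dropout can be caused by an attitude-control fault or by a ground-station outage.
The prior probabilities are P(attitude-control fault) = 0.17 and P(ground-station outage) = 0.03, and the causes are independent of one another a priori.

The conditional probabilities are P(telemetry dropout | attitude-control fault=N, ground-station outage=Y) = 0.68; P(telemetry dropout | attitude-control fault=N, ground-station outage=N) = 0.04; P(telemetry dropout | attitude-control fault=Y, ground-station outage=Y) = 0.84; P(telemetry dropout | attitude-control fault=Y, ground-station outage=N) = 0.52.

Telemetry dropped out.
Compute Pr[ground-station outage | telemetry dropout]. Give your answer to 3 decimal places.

Pr[ground-station outage | telemetry dropout] ≈ 0.152

Sum P(telemetry dropout|·) weighted by the priors over the 4 (attitude-control fault, ground-station outage) configurations:
  P(telemetry dropout) = 0.04*0.83*0.97 + 0.68*0.83*0.03 + 0.52*0.17*0.97 + 0.84*0.17*0.03
        = 0.032204 + 0.016932 + 0.085748 + 0.004284 = 0.139168
Keeping only the ground-station outage-present terms gives 0.021216, so
  P(ground-station outage | telemetry dropout) = 0.021216 / 0.139168 ≈ 0.152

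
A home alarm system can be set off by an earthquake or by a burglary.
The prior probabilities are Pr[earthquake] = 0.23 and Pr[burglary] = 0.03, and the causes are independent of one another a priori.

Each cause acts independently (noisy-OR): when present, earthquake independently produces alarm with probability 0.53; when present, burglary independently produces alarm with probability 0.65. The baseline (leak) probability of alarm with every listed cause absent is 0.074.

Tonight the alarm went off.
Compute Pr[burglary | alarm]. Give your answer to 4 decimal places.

Under noisy-OR, P(alarm | causes) = 1 − (1−0.074)·∏(1−qᵢ) over the active causes.
For the numerator, keep only burglary=true terms: 0.015613 + 0.005849 = 0.021462
Denominator P(alarm): 0.074*0.77*0.97 + 0.6759*0.77*0.03 + 0.56478*0.23*0.97 + 0.847673*0.23*0.03 = 0.202735
Posterior = 0.021462 / 0.202735 ≈ 0.1059

Pr[burglary | alarm] ≈ 0.1059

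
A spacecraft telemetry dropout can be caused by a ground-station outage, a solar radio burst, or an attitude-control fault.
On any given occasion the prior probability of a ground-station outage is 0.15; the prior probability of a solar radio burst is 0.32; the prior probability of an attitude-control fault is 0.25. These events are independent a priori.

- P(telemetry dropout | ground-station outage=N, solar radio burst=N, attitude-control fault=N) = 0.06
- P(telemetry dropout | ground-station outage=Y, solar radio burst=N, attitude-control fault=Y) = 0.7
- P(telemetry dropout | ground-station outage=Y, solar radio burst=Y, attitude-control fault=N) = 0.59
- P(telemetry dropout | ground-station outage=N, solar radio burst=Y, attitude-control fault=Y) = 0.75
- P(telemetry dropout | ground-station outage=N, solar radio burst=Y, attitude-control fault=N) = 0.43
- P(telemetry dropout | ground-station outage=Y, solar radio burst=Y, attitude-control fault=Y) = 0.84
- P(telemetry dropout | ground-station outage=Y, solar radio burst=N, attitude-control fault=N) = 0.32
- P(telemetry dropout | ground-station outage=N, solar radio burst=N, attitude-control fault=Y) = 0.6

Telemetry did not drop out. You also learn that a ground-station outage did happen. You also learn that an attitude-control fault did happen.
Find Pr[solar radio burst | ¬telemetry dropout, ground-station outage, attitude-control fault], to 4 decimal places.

Pr[solar radio burst | ¬telemetry dropout, ground-station outage, attitude-control fault] ≈ 0.2006

P(¬telemetry dropout | ground-station outage, attitude-control fault) = 0.3·0.68 + 0.16·0.32 = 0.204000 + 0.051200 = 0.255200
Of this, 0.051200 comes from 0.16·0.32 (the solar radio burst=true cases).
P(solar radio burst | ¬telemetry dropout, ground-station outage, attitude-control fault) = 0.051200 / 0.255200 ≈ 0.2006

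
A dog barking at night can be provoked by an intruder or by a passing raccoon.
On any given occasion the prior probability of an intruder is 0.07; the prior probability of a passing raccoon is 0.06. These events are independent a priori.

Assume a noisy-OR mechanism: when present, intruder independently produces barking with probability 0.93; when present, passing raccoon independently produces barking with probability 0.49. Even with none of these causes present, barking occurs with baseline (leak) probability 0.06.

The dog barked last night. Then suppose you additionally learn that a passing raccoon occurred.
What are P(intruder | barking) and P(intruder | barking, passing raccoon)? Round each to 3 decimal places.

P(intruder | barking) ≈ 0.446; P(intruder | barking, passing raccoon) ≈ 0.123

Under noisy-OR, P(barking | causes) = 1 − (1−0.06)·∏(1−qᵢ) over the active causes.
P(barking) = 0.06·0.93·0.94 + 0.5206·0.93·0.06 + 0.9342·0.07·0.94 + 0.966442·0.07·0.06 = 0.052452 + 0.029049 + 0.061470 + 0.004059 = 0.147030
The intruder-present share is 0.061470 + 0.004059 = 0.065529.
P(intruder | barking) = 0.065529 / 0.147030 ≈ 0.446

With the extra evidence:
For the numerator, keep only intruder=true terms: 0.966442×0.07 = 0.067651
Normalizer over all consistent configurations: 0.5206×0.93 + 0.966442×0.07 = 0.551809
P(intruder | barking, passing raccoon) = 0.067651/0.551809 ≈ 0.123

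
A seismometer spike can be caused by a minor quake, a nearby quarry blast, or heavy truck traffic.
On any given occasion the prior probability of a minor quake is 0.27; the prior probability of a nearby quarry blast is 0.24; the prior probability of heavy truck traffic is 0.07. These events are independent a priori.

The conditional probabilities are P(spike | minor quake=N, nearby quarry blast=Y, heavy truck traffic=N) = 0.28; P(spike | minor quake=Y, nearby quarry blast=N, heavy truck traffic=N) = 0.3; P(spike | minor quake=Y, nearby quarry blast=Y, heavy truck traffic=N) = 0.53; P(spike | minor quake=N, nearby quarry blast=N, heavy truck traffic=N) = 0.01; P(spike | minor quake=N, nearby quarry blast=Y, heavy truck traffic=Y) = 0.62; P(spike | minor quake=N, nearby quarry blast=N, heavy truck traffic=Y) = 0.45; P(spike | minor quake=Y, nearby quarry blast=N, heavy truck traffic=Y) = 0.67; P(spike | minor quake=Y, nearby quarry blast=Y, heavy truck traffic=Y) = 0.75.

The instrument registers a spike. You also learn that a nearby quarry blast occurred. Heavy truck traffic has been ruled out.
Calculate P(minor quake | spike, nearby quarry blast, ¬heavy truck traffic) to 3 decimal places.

P(minor quake | spike, nearby quarry blast, ¬heavy truck traffic) ≈ 0.412

By total probability over both values of minor quake:
  P(spike | nearby quarry blast, ¬heavy truck traffic) = 0.28×0.73 + 0.53×0.27
        = 0.204400 + 0.143100 = 0.347500
Configurations with minor quake contribute 0.143100, so
  P(minor quake | spike, nearby quarry blast, ¬heavy truck traffic) = 0.143100 / 0.347500 ≈ 0.412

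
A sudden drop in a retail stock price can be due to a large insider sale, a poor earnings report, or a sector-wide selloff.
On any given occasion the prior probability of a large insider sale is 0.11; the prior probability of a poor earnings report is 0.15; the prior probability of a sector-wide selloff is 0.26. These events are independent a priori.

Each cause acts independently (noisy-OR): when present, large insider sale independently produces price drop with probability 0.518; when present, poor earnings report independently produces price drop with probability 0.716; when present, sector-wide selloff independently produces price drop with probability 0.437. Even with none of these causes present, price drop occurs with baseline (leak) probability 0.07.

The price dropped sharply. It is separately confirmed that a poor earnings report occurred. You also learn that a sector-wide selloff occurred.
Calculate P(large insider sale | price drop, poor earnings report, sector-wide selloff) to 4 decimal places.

P(large insider sale | price drop, poor earnings report, sector-wide selloff) ≈ 0.1188

Under noisy-OR, P(price drop | causes) = 1 − (1−0.07)·∏(1−qᵢ) over the active causes.
Sum P(price drop|·) weighted by the priors over both values of large insider sale:
  P(price drop | poor earnings report, sector-wide selloff) = 0.8513×0.89 + 0.928327×0.11
        = 0.757657 + 0.102116 = 0.859773
Keeping only the large insider sale-present terms gives 0.102116, so
  P(large insider sale | price drop, poor earnings report, sector-wide selloff) = 0.102116 / 0.859773 ≈ 0.1188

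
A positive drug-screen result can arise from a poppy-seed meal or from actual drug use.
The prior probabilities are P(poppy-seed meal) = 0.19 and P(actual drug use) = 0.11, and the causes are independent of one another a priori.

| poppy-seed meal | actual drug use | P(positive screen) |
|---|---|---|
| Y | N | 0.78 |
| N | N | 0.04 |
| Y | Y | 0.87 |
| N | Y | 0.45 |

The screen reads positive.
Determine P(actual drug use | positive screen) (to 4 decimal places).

Weight on actual drug use=true, given the evidence: 0.040095 + 0.018183 = 0.058278
Denominator P(positive screen): 0.04*0.81*0.89 + 0.45*0.81*0.11 + 0.78*0.19*0.89 + 0.87*0.19*0.11 = 0.219012
P(actual drug use | positive screen) = 0.058278/0.219012 ≈ 0.2661

P(actual drug use | positive screen) ≈ 0.2661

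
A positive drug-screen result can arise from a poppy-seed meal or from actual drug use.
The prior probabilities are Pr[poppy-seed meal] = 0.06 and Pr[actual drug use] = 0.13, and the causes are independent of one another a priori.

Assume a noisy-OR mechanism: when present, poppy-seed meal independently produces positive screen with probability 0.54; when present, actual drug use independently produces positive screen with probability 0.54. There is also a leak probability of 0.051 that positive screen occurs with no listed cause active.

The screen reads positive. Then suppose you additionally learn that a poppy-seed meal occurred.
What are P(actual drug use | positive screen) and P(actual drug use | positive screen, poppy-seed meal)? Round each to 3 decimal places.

Under noisy-OR, P(positive screen | causes) = 1 − (1−0.051)·∏(1−qᵢ) over the active causes.
P(positive screen) = 0.051·0.94·0.87 + 0.56346·0.94·0.13 + 0.56346·0.06·0.87 + 0.799192·0.06·0.13 = 0.041708 + 0.068855 + 0.029413 + 0.006234 = 0.146210
The actual drug use-present share is 0.068855 + 0.006234 = 0.075089.
P(actual drug use | positive screen) = 0.075089 / 0.146210 ≈ 0.514

Now condition on the additional information:
Numerator (weight on configurations with actual drug use): 0.799192×0.13 = 0.103895
Normalizer over all consistent configurations: 0.56346×0.87 + 0.799192×0.13 = 0.594105
P(actual drug use | positive screen, poppy-seed meal) = 0.103895/0.594105 ≈ 0.175
— poppy-seed meal explains away the evidence for actual drug use.

P(actual drug use | positive screen) ≈ 0.514; P(actual drug use | positive screen, poppy-seed meal) ≈ 0.175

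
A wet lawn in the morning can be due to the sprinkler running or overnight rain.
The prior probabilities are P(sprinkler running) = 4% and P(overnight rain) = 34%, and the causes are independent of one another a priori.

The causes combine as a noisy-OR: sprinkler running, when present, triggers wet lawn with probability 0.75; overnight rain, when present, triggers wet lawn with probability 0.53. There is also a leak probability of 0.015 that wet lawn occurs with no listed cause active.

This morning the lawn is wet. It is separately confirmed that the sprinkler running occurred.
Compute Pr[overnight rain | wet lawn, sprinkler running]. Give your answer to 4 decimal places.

Pr[overnight rain | wet lawn, sprinkler running] ≈ 0.3767

Under noisy-OR, P(wet lawn | causes) = 1 − (1−0.015)·∏(1−qᵢ) over the active causes.
For the numerator, keep only overnight rain=true terms: 0.884262×0.34 = 0.300649
Denominator P(wet lawn | sprinkler running): 0.75375×0.66 + 0.884262×0.34 = 0.798124
Posterior = 0.300649 / 0.798124 ≈ 0.3767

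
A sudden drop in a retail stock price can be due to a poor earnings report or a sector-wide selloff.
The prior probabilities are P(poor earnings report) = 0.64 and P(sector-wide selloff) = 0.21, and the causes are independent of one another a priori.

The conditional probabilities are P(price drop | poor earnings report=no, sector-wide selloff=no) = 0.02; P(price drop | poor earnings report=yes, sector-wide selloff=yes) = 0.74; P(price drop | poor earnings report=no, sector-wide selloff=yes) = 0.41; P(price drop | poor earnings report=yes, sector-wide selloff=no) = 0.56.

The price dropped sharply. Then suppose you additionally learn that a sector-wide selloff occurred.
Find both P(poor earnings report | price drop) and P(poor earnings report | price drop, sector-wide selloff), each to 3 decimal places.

Numerator (weight on configurations with poor earnings report): 0.283136 + 0.099456 = 0.382592
The normalizing constant is 0.02×0.36×0.79 + 0.41×0.36×0.21 + 0.56×0.64×0.79 + 0.74×0.64×0.21 = 0.419276
Posterior = 0.382592 / 0.419276 ≈ 0.913

With the extra evidence:
Sum P(price drop|·) weighted by the priors over both values of poor earnings report:
  P(price drop | sector-wide selloff) = 0.41·0.36 + 0.74·0.64
        = 0.147600 + 0.473600 = 0.621200
Keeping only the poor earnings report-present terms gives 0.473600, so
  P(poor earnings report | price drop, sector-wide selloff) = 0.473600 / 0.621200 ≈ 0.762

P(poor earnings report | price drop) ≈ 0.913; P(poor earnings report | price drop, sector-wide selloff) ≈ 0.762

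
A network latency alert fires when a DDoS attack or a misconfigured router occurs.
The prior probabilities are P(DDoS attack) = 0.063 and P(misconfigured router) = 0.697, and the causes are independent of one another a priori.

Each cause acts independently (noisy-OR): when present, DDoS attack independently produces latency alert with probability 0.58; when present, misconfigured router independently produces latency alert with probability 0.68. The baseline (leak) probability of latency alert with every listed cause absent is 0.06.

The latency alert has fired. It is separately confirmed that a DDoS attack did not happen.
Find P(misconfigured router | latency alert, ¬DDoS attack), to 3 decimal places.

Under noisy-OR, P(latency alert | causes) = 1 − (1−0.06)·∏(1−qᵢ) over the active causes.
By total probability over both values of misconfigured router:
  P(latency alert | ¬DDoS attack) = 0.06·0.303 + 0.6992·0.697
        = 0.018180 + 0.487342 = 0.505522
Keeping only the misconfigured router-present terms gives 0.487342, so
  P(misconfigured router | latency alert, ¬DDoS attack) = 0.487342 / 0.505522 ≈ 0.964

P(misconfigured router | latency alert, ¬DDoS attack) ≈ 0.964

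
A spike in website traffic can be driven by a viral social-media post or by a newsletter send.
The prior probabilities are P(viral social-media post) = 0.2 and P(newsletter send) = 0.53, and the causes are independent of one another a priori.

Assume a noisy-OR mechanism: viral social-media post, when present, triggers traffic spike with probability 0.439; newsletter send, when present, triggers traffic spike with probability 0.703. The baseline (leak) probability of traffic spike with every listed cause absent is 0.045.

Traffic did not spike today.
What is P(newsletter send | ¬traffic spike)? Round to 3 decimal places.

Under noisy-OR, P(traffic spike | causes) = 1 − (1−0.045)·∏(1−qᵢ) over the active causes.
P(¬traffic spike) = 0.955×0.8×0.47 + 0.283635×0.8×0.53 + 0.535755×0.2×0.47 + 0.159119×0.2×0.53 = 0.359080 + 0.120261 + 0.050361 + 0.016867 = 0.546569
Of this, 0.137128 comes from 0.120261 + 0.016867 (the newsletter send=true cases).
Hence the posterior is 0.137128/0.546569 ≈ 0.251.

P(newsletter send | ¬traffic spike) ≈ 0.251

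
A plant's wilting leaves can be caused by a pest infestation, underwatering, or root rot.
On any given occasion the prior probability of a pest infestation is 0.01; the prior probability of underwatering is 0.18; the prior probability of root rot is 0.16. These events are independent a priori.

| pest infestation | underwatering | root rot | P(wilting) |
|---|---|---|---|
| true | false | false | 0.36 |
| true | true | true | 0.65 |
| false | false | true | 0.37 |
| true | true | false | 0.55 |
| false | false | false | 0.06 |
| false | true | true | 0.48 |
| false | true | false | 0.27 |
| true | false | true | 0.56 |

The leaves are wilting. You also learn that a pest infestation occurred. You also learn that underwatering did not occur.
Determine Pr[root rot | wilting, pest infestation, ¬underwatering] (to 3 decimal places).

Pr[root rot | wilting, pest infestation, ¬underwatering] ≈ 0.229

For the numerator, keep only root rot=true terms: 0.56*0.16 = 0.089600
The normalizing constant is 0.36*0.84 + 0.56*0.16 = 0.392000
P(root rot | wilting, pest infestation, ¬underwatering) = 0.089600/0.392000 ≈ 0.229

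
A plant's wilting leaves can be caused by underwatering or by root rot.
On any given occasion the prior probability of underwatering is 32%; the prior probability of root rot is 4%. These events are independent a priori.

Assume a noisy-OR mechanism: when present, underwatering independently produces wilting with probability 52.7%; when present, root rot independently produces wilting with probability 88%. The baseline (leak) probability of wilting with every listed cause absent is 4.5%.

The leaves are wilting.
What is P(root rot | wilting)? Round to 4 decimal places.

Under noisy-OR, P(wilting | causes) = 1 − (1−0.045)·∏(1−qᵢ) over the active causes.
For the numerator, keep only root rot=true terms: 0.024083 + 0.012106 = 0.036189
The normalizing constant is 0.045·0.68·0.96 + 0.8854·0.68·0.04 + 0.548285·0.32·0.96 + 0.945794·0.32·0.04 = 0.233998
P(root rot | wilting) = 0.036189/0.233998 ≈ 0.1547

P(root rot | wilting) ≈ 0.1547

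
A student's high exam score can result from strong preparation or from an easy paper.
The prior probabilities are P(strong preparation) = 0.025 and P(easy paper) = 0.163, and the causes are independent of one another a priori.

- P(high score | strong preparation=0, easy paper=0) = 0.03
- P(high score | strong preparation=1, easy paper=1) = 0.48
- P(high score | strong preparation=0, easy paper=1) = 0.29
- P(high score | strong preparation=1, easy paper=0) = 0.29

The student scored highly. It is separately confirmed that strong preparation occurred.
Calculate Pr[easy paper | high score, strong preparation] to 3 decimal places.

Enumerate both values of easy paper and weight by the priors:
  P(high score | strong preparation) = 0.29·0.837 + 0.48·0.163
        = 0.242730 + 0.078240 = 0.320970
Configurations with easy paper contribute 0.078240, so
  P(easy paper | high score, strong preparation) = 0.078240 / 0.320970 ≈ 0.244

Pr[easy paper | high score, strong preparation] ≈ 0.244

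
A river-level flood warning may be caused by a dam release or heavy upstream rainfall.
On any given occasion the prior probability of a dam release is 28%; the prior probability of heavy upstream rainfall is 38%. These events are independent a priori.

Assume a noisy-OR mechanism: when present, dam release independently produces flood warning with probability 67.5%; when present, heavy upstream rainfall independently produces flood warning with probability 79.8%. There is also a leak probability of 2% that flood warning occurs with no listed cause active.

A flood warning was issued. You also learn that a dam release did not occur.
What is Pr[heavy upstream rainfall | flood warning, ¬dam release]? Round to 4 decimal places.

Under noisy-OR, P(flood warning | causes) = 1 − (1−0.02)·∏(1−qᵢ) over the active causes.
Enumerate both values of heavy upstream rainfall and weight by the priors:
  P(flood warning | ¬dam release) = 0.02·0.62 + 0.80204·0.38
        = 0.012400 + 0.304775 = 0.317175
Configurations with heavy upstream rainfall contribute 0.304775, so
  P(heavy upstream rainfall | flood warning, ¬dam release) = 0.304775 / 0.317175 ≈ 0.9609

Pr[heavy upstream rainfall | flood warning, ¬dam release] ≈ 0.9609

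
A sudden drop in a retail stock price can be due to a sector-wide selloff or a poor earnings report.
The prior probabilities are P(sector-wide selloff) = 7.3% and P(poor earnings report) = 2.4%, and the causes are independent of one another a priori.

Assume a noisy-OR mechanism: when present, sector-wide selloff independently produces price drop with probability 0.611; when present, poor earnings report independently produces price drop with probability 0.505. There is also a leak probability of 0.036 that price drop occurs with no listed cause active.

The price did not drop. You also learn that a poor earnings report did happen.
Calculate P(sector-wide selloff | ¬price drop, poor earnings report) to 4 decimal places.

Under noisy-OR, P(price drop | causes) = 1 − (1−0.036)·∏(1−qᵢ) over the active causes.
Numerator (weight on configurations with sector-wide selloff): 0.185623·0.073 = 0.013550
The normalizing constant is 0.47718·0.927 + 0.185623·0.073 = 0.455896
P(sector-wide selloff | ¬price drop, poor earnings report) = 0.013550/0.455896 ≈ 0.0297

P(sector-wide selloff | ¬price drop, poor earnings report) ≈ 0.0297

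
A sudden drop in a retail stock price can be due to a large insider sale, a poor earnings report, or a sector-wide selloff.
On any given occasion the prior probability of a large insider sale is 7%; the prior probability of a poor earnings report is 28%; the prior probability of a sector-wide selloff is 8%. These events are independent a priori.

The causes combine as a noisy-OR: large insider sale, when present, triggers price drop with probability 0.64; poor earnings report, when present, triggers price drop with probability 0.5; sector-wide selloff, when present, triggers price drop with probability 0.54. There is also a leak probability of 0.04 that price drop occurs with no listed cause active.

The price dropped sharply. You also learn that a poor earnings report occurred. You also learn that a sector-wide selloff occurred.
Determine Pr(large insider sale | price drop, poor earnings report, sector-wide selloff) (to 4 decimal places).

Pr(large insider sale | price drop, poor earnings report, sector-wide selloff) ≈ 0.0817

Under noisy-OR, P(price drop | causes) = 1 − (1−0.04)·∏(1−qᵢ) over the active causes.
Numerator (weight on configurations with large insider sale): 0.920512·0.07 = 0.064436
Denominator P(price drop | poor earnings report, sector-wide selloff): 0.7792·0.93 + 0.920512·0.07 = 0.789092
P(large insider sale | price drop, poor earnings report, sector-wide selloff) = 0.064436/0.789092 ≈ 0.0817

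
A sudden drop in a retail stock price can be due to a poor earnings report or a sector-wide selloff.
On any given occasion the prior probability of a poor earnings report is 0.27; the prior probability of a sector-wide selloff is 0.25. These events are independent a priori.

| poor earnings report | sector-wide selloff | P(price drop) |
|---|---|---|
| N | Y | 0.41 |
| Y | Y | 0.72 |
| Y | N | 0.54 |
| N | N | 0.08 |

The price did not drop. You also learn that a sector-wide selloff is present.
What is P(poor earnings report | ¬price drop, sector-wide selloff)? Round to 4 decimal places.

Sum P(¬price drop|·) weighted by the priors over both values of poor earnings report:
  P(¬price drop | sector-wide selloff) = 0.59·0.73 + 0.28·0.27
        = 0.430700 + 0.075600 = 0.506300
Keeping only the poor earnings report-present terms gives 0.075600, so
  P(poor earnings report | ¬price drop, sector-wide selloff) = 0.075600 / 0.506300 ≈ 0.1493

P(poor earnings report | ¬price drop, sector-wide selloff) ≈ 0.1493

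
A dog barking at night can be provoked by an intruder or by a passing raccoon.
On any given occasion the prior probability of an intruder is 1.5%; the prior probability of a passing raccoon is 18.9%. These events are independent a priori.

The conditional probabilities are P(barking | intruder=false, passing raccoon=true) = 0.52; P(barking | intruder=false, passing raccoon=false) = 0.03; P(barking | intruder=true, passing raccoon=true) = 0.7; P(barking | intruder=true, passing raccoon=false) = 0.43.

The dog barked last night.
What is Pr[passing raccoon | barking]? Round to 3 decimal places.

By total probability over the 4 (intruder, passing raccoon) configurations:
  P(barking) = 0.03*0.985*0.811 + 0.52*0.985*0.189 + 0.43*0.015*0.811 + 0.7*0.015*0.189
        = 0.023965 + 0.096806 + 0.005231 + 0.001984 = 0.127986
Configurations with passing raccoon contribute 0.098790, so
  P(passing raccoon | barking) = 0.098790 / 0.127986 ≈ 0.772

Pr[passing raccoon | barking] ≈ 0.772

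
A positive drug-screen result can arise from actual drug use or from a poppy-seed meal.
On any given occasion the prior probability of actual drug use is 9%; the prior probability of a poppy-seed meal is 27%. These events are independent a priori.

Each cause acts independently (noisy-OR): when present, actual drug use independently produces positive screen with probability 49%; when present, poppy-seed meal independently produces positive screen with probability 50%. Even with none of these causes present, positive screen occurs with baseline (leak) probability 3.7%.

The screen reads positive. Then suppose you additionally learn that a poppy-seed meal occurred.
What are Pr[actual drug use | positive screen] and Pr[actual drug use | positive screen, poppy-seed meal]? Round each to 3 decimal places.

Under noisy-OR, P(positive screen | causes) = 1 − (1−0.037)·∏(1−qᵢ) over the active causes.
Sum P(positive screen|·) weighted by the priors over the 4 (actual drug use, poppy-seed meal) configurations:
  P(positive screen) = 0.037×0.91×0.73 + 0.5185×0.91×0.27 + 0.50887×0.09×0.73 + 0.754435×0.09×0.27
        = 0.024579 + 0.127395 + 0.033433 + 0.018333 = 0.203740
Keeping only the actual drug use-present terms gives 0.051766, so
  P(actual drug use | positive screen) = 0.051766 / 0.203740 ≈ 0.254

With the extra evidence:
Weight on actual drug use=true, given the evidence: 0.754435*0.09 = 0.067899
Normalizer over all consistent configurations: 0.5185*0.91 + 0.754435*0.09 = 0.539734
Posterior = 0.067899 / 0.539734 ≈ 0.126
Conditioning on poppy-seed meal lowers the posterior on actual drug use: the classic explaining-away effect in a common-effect structure.

Pr[actual drug use | positive screen] ≈ 0.254; Pr[actual drug use | positive screen, poppy-seed meal] ≈ 0.126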